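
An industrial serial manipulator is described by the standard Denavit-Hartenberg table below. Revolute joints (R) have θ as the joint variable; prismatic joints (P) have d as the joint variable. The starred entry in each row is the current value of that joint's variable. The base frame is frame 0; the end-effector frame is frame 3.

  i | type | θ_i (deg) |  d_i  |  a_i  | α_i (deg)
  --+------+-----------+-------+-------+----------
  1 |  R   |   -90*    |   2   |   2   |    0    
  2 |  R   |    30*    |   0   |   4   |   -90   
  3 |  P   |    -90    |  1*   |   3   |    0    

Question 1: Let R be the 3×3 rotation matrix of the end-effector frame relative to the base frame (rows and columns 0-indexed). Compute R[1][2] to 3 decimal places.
0.500

End-effector z-axis (col 2 of R) = (0.8660,0.5000,0.0000)
R[1][2] = 0.5000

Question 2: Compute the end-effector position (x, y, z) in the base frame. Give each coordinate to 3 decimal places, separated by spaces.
after link 1: o_1 = (0.0000, -2.0000, 2.0000)
after link 2: o_2 = (2.0000, -5.4641, 2.0000)
after link 3: o_3 = (2.8660, -4.9641, 5.0000)

2.866 -4.964 5.000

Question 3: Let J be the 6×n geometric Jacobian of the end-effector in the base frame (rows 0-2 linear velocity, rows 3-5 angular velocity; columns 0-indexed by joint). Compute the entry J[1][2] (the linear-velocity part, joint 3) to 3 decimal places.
0.500

prismatic axis z_2 = (0.8660,0.5000,0.0000)
J_v[:, 2] = z_2; J_ω[:, 2] = (0,0,0)
entry J[1][2] = 0.5000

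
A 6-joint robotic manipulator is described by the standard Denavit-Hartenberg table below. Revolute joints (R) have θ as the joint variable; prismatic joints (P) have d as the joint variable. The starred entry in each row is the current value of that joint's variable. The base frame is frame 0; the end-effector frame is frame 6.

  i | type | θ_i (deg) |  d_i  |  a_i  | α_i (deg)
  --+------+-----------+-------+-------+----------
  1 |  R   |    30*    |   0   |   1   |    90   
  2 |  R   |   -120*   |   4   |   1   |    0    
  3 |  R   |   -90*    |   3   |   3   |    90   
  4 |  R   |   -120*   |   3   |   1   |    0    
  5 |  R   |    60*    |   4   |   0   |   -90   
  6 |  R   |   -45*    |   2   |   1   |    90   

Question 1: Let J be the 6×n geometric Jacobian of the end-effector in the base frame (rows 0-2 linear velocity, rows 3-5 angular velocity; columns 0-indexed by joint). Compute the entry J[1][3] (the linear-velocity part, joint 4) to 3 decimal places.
axis z_3 = (0.4330,0.2500,0.8660); lever o_n−o_3 = (1.9089,1.6545,7.4674)
cross product → J_v[:, 3] = (0.4340,-1.5803,0.2392)
J_ω[:, 3] = z_3
entry J[1][3] = -1.5803

-1.580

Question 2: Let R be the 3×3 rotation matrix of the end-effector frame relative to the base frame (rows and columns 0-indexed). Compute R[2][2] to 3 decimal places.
End-effector z-axis (col 2 of R) = (0.8775,-0.2005,0.4356)
R[2][2] = 0.4356

0.436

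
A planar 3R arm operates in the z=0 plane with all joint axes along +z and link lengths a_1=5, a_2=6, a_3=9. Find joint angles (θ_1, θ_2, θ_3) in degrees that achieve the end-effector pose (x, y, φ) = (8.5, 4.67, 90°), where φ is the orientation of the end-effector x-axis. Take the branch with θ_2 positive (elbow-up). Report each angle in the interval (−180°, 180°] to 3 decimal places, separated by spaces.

-60.000 60.001 89.999

wrist centre = target − a_3·(cos φ, sin φ) = (8.5000, -4.3300)
cos θ_2 = (90.9989−5²−6²)/(2·5·6) = 0.5000; θ_2 = 60.0012° (elbow-up)
β = atan2(-4.3300,8.5000) = -26.9948°; ψ = atan2(5.1962,7.9999) = 33.0052°
θ_1 = β − ψ = -60.0000°
θ_3 = φ − θ_1 − θ_2 = 89.9988° (wrapped to (-180°,180°])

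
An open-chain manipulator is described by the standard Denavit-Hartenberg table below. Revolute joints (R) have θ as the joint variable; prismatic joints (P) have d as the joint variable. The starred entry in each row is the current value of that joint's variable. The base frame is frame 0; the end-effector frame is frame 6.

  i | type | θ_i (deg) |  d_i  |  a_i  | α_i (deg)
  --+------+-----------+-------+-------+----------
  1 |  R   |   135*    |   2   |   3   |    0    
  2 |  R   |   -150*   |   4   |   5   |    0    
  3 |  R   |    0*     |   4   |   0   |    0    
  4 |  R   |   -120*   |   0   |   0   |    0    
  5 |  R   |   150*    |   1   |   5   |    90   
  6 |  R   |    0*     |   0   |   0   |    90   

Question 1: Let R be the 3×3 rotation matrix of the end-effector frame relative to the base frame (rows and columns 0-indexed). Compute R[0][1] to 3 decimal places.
End-effector y-axis (col 1 of R) = (0.2588,-0.9659,0.0000)
R[0][1] = 0.2588

0.259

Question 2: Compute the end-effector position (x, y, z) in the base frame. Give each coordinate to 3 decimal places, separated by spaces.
after link 1: o_1 = (-2.1213, 2.1213, 2.0000)
after link 2: o_2 = (2.7083, 0.8272, 6.0000)
after link 3: o_3 = (2.7083, 0.8272, 10.0000)
after link 4: o_4 = (2.7083, 0.8272, 10.0000)
after link 5: o_5 = (7.5379, 2.1213, 11.0000)
after link 6: o_6 = (7.5379, 2.1213, 11.0000)

7.538 2.121 11.000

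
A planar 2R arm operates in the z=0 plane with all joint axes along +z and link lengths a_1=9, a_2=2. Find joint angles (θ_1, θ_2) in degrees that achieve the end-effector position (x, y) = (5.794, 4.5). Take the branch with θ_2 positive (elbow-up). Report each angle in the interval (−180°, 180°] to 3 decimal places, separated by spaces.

30.003 150.008

cos θ_2 = (53.8204−9²−2²)/(2·9·2) = -0.8661; θ_2 = 150.0084° (elbow-up)
β = atan2(4.5000,5.7940) = 37.8353°; ψ = atan2(0.9997,7.2678) = 7.8323°
θ_1 = β − ψ = 30.0029°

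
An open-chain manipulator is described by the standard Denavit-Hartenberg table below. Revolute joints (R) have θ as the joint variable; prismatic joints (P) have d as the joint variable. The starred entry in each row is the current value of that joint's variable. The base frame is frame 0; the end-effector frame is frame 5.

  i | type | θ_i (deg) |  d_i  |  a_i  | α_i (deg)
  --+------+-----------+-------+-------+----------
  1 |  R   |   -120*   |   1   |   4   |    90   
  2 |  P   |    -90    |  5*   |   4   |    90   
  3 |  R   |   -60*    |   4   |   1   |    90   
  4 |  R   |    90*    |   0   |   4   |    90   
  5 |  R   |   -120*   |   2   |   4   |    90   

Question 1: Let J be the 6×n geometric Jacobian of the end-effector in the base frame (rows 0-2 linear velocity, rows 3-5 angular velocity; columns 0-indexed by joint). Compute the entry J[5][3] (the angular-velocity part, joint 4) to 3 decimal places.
axis z_3 = (0.4330,-0.2500,0.8660); lever o_n−o_3 = (1.0000,1.7321,-4.0000)
cross product → J_v[:, 3] = (-0.5000,2.5981,1.0000)
J_ω[:, 3] = z_3
entry J[5][3] = 0.8660

0.866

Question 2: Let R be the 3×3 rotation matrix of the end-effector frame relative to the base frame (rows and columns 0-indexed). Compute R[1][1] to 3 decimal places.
End-effector y-axis (col 1 of R) = (0.7500,-0.4330,-0.5000)
R[1][1] = -0.4330

-0.433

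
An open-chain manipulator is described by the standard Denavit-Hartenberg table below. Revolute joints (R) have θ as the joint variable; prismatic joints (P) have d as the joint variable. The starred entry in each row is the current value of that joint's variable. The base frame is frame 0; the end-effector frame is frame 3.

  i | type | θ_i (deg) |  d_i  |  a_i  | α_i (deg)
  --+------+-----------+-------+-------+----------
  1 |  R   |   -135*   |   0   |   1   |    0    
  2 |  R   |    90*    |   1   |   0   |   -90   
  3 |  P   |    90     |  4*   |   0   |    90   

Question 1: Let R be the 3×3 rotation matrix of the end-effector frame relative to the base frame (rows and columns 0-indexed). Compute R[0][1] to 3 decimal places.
0.707

End-effector y-axis (col 1 of R) = (0.7071,0.7071,0.0000)
R[0][1] = 0.7071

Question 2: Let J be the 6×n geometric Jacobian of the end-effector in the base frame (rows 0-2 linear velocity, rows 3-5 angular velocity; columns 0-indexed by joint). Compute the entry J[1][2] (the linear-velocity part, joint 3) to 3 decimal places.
0.707

prismatic axis z_2 = (0.7071,0.7071,0.0000)
J_v[:, 2] = z_2; J_ω[:, 2] = (0,0,0)
entry J[1][2] = 0.7071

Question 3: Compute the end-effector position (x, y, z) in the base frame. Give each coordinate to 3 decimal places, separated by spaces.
after link 1: o_1 = (-0.7071, -0.7071, 0.0000)
after link 2: o_2 = (-0.7071, -0.7071, 1.0000)
after link 3: o_3 = (2.1213, 2.1213, 1.0000)

2.121 2.121 1.000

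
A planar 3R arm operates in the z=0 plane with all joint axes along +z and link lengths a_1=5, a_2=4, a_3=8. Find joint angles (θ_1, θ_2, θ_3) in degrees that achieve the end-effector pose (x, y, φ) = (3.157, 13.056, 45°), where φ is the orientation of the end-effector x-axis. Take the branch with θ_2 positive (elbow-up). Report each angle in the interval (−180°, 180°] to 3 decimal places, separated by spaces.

82.336 60.006 -97.342

wrist centre = target − a_3·(cos φ, sin φ) = (-2.4999, 7.3991)
cos θ_2 = (60.9966−5²−4²)/(2·5·4) = 0.4999; θ_2 = 60.0056° (elbow-up)
β = atan2(7.3991,-2.4999) = 108.6679°; ψ = atan2(3.4643,6.9997) = 26.3319°
θ_1 = β − ψ = 82.3360°
θ_3 = φ − θ_1 − θ_2 = -97.3416° (wrapped to (-180°,180°])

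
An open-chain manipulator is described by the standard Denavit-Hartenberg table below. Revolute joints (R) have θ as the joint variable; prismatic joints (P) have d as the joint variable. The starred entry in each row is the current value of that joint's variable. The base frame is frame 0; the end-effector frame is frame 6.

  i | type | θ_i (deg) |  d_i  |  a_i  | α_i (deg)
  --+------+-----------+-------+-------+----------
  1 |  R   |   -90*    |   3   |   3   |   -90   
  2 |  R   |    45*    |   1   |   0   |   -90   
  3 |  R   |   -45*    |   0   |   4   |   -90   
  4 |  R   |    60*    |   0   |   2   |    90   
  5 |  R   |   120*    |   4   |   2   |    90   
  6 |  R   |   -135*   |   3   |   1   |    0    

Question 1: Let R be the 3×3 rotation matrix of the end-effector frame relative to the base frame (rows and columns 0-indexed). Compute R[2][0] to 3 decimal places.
End-effector x-axis (col 0 of R) = (0.1250,0.0575,0.9905)
R[2][0] = 0.9905

0.990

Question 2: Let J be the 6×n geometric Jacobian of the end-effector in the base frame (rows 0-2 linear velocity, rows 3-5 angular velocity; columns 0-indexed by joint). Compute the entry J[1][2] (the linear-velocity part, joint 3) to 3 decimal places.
axis z_2 = (0.0000,0.7071,-0.7071); lever o_n−o_2 = (4.3896,-6.9793,-4.4680)
cross product → J_v[:, 2] = (-8.0944,-3.1039,-3.1039)
J_ω[:, 2] = z_2
entry J[1][2] = -3.1039

-3.104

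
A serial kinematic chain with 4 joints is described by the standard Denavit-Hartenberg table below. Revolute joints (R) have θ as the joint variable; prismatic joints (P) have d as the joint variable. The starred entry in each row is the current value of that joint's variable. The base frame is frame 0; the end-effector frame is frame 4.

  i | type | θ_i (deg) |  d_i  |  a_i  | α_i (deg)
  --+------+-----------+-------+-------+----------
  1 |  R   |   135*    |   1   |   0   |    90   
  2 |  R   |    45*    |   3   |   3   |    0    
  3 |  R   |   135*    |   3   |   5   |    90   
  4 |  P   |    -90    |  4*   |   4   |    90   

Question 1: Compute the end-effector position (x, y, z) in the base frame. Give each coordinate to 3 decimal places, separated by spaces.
3.450 -0.621 7.121

after link 1: o_1 = (0.0000, 0.0000, 1.0000)
after link 2: o_2 = (0.6213, 3.6213, 3.1213)
after link 3: o_3 = (6.2782, 2.2071, 3.1213)
after link 4: o_4 = (3.4497, -0.6213, 7.1213)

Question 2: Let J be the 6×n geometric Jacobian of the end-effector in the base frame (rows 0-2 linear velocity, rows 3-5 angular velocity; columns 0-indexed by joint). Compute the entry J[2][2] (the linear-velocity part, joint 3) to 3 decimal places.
axis z_2 = (0.7071,0.7071,0.0000); lever o_n−o_2 = (2.8284,-4.2426,4.0000)
cross product → J_v[:, 2] = (2.8284,-2.8284,-5.0000)
J_ω[:, 2] = z_2
entry J[2][2] = -5.0000

-5.000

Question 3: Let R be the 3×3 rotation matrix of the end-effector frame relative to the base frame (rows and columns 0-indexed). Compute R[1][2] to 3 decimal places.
0.707

End-effector z-axis (col 2 of R) = (-0.7071,0.7071,-0.0000)
R[1][2] = 0.7071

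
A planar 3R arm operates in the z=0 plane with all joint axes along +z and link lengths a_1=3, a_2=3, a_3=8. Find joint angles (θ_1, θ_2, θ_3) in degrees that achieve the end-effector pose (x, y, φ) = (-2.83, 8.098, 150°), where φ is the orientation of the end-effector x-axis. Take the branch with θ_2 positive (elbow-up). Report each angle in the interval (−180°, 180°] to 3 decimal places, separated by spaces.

30.000 29.997 90.003

wrist centre = target − a_3·(cos φ, sin φ) = (4.0982, 4.0980)
cos θ_2 = (33.5889−3²−3²)/(2·3·3) = 0.8660; θ_2 = 29.9973° (elbow-up)
β = atan2(4.0980,4.0982) = 44.9986°; ψ = atan2(1.4999,5.5981) = 14.9987°
θ_1 = β − ψ = 29.9999°
θ_3 = φ − θ_1 − θ_2 = 90.0027° (wrapped to (-180°,180°])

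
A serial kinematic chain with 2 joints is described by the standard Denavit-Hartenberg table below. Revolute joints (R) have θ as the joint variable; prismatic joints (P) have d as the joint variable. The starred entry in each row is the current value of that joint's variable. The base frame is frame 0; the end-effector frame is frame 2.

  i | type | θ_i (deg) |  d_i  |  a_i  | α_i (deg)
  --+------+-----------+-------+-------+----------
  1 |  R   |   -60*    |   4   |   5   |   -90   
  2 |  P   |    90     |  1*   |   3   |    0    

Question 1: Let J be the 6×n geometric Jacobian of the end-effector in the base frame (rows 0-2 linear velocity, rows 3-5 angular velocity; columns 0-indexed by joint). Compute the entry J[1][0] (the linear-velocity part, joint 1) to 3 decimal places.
axis z_0 = ẑ; lever o_n−o_0 = (3.3660,-3.8301,1.0000)
cross product → J_v[:, 0] = (3.8301,3.3660,-0.0000)
J_ω[:, 0] = z_0
entry J[1][0] = 3.3660

3.366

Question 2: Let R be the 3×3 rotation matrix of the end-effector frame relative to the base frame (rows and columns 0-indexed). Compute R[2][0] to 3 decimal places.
-1.000

End-effector x-axis (col 0 of R) = (0.0000,-0.0000,-1.0000)
R[2][0] = -1.0000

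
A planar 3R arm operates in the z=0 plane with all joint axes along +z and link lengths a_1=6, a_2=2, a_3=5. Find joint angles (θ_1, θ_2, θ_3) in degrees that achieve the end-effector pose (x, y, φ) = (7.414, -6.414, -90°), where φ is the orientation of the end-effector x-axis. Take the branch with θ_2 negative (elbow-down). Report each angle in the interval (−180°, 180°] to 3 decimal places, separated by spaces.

0.004 -45.013 -44.991

wrist centre = target − a_3·(cos φ, sin φ) = (7.4140, -1.4140)
cos θ_2 = (56.9668−6²−2²)/(2·6·2) = 0.7069; θ_2 = -45.0127° (elbow-down)
β = atan2(-1.4140,7.4140) = -10.7978°; ψ = atan2(-1.4145,7.4139) = -10.8019°
θ_1 = β − ψ = 0.0041°
θ_3 = φ − θ_1 − θ_2 = -44.9913° (wrapped to (-180°,180°])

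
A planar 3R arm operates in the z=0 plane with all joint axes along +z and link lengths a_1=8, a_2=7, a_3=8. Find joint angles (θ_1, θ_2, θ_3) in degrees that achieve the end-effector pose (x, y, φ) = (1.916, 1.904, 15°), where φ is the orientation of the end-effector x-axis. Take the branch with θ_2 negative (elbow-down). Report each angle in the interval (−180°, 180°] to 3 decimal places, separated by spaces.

-120.001 -135.003 -89.996

wrist centre = target − a_3·(cos φ, sin φ) = (-5.8114, -0.1666)
cos θ_2 = (33.8002−8²−7²)/(2·8·7) = -0.7071; θ_2 = -135.0028° (elbow-down)
β = atan2(-0.1666,-5.8114) = -178.3584°; ψ = atan2(-4.9495,3.0500) = -58.3576°
θ_1 = β − ψ = -120.0008°
θ_3 = φ − θ_1 − θ_2 = -89.9964° (wrapped to (-180°,180°])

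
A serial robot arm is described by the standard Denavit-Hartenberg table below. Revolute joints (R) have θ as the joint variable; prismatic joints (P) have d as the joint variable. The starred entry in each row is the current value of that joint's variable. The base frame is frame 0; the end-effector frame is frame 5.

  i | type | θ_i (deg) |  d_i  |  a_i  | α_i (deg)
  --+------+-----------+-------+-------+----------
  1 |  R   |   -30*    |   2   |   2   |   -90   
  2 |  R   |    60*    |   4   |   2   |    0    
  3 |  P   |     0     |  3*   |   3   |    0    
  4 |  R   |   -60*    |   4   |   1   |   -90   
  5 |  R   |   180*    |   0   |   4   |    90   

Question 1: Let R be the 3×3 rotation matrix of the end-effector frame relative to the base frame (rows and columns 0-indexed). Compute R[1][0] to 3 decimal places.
0.500

End-effector x-axis (col 0 of R) = (-0.8660,0.5000,-0.0000)
R[1][0] = 0.5000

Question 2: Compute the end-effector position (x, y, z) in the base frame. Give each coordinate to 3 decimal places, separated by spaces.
after link 1: o_1 = (1.7321, -1.0000, 2.0000)
after link 2: o_2 = (4.5981, 1.9641, 0.2679)
after link 3: o_3 = (7.3971, 3.8122, -2.3301)
after link 4: o_4 = (10.2631, 6.7763, -2.3301)
after link 5: o_5 = (6.7990, 8.7763, -2.3301)

6.799 8.776 -2.330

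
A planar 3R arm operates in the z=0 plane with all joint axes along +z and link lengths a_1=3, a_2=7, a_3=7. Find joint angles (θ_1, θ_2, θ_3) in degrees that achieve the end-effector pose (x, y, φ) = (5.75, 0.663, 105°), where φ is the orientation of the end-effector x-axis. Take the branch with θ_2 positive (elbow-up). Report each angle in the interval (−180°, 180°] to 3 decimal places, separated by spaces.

-60.007 30.005 135.002

wrist centre = target − a_3·(cos φ, sin φ) = (7.5617, -6.0985)
cos θ_2 = (94.3713−3²−7²)/(2·3·7) = 0.8660; θ_2 = 30.0049° (elbow-up)
β = atan2(-6.0985,7.5617) = -38.8859°; ψ = atan2(3.5005,9.0619) = 21.1211°
θ_1 = β − ψ = -60.0070°
θ_3 = φ − θ_1 − θ_2 = 135.0021° (wrapped to (-180°,180°])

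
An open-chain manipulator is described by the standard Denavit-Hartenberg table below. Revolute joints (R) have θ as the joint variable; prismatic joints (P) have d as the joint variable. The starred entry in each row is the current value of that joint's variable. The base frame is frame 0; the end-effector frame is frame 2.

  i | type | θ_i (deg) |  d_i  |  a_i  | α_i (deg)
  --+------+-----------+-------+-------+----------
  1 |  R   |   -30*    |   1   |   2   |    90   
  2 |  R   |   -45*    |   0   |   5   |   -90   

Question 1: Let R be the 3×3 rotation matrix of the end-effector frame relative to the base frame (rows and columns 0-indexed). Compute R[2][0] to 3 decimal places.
End-effector x-axis (col 0 of R) = (0.6124,-0.3536,-0.7071)
R[2][0] = -0.7071

-0.707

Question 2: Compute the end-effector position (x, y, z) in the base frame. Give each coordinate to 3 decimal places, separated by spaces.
after link 1: o_1 = (1.7321, -1.0000, 1.0000)
after link 2: o_2 = (4.7939, -2.7678, -2.5355)

4.794 -2.768 -2.536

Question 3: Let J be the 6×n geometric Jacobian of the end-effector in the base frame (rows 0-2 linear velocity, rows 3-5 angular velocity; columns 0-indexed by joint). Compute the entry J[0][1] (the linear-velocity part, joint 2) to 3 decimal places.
3.062

axis z_1 = (-0.5000,-0.8660,0.0000); lever o_n−o_1 = (3.0619,-1.7678,-3.5355)
cross product → J_v[:, 1] = (3.0619,-1.7678,3.5355)
J_ω[:, 1] = z_1
entry J[0][1] = 3.0619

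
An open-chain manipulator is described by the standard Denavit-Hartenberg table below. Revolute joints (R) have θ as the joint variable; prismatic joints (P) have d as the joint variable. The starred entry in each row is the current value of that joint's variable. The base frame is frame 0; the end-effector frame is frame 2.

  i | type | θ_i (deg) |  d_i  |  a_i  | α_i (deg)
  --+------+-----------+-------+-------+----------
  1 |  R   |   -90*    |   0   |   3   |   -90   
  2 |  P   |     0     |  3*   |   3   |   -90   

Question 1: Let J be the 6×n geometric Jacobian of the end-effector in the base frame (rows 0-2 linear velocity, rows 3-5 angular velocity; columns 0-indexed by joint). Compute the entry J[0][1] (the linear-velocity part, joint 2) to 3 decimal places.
prismatic axis z_1 = (1.0000,0.0000,0.0000)
J_v[:, 1] = z_1; J_ω[:, 1] = (0,0,0)
entry J[0][1] = 1.0000

1.000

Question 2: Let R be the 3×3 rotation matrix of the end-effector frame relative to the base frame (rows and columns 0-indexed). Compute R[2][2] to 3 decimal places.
-1.000

End-effector z-axis (col 2 of R) = (0.0000,0.0000,-1.0000)
R[2][2] = -1.0000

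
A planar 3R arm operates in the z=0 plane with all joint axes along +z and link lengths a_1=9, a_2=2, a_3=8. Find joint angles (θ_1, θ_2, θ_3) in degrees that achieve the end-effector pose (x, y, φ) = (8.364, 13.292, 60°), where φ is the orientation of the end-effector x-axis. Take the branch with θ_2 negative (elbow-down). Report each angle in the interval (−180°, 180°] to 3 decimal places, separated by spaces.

66.119 -135.004 128.885

wrist centre = target − a_3·(cos φ, sin φ) = (4.3640, 6.3638)
cos θ_2 = (59.5424−9²−2²)/(2·9·2) = -0.7072; θ_2 = -135.0039° (elbow-down)
β = atan2(6.3638,4.3640) = 55.5595°; ψ = atan2(-1.4141,7.5857) = -10.5598°
θ_1 = β − ψ = 66.1193°
θ_3 = φ − θ_1 − θ_2 = 128.8847° (wrapped to (-180°,180°])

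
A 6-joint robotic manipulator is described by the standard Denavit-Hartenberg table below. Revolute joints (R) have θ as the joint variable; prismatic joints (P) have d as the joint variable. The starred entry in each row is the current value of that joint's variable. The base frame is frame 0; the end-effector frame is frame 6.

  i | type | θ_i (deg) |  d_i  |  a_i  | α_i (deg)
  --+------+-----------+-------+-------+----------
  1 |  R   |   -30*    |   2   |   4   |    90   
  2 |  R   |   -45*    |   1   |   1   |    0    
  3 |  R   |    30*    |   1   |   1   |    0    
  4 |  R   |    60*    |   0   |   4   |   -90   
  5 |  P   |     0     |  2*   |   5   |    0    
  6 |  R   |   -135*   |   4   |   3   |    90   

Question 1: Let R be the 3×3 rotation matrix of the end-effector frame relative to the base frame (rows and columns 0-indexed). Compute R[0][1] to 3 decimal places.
End-effector y-axis (col 1 of R) = (-0.6124,0.3536,0.7071)
R[0][1] = -0.6124

-0.612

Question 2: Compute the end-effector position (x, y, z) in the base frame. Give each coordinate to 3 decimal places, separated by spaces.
3.390 -6.716 10.141

after link 1: o_1 = (3.4641, -2.0000, 2.0000)
after link 2: o_2 = (3.5765, -3.2196, 1.2929)
after link 3: o_3 = (3.9130, -4.5686, 1.0341)
after link 4: o_4 = (6.3625, -5.9828, 3.8625)
after link 5: o_5 = (8.1996, -7.0434, 8.8122)
after link 6: o_6 = (3.3904, -6.7163, 10.1407)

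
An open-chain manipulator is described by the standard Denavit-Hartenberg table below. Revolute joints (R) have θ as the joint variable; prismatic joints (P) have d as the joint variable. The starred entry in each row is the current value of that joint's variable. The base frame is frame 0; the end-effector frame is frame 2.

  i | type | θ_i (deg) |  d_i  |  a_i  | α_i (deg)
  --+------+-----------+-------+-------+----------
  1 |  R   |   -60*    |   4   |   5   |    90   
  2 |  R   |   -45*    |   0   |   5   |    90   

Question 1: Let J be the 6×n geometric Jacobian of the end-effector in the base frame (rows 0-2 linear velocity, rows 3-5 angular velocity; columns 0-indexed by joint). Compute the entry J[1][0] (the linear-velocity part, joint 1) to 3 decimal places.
axis z_0 = ẑ; lever o_n−o_0 = (4.2678,-7.3920,0.4645)
cross product → J_v[:, 0] = (7.3920,4.2678,-0.0000)
J_ω[:, 0] = z_0
entry J[1][0] = 4.2678

4.268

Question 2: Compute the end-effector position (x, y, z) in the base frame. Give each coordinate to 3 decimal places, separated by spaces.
after link 1: o_1 = (2.5000, -4.3301, 4.0000)
after link 2: o_2 = (4.2678, -7.3920, 0.4645)

4.268 -7.392 0.464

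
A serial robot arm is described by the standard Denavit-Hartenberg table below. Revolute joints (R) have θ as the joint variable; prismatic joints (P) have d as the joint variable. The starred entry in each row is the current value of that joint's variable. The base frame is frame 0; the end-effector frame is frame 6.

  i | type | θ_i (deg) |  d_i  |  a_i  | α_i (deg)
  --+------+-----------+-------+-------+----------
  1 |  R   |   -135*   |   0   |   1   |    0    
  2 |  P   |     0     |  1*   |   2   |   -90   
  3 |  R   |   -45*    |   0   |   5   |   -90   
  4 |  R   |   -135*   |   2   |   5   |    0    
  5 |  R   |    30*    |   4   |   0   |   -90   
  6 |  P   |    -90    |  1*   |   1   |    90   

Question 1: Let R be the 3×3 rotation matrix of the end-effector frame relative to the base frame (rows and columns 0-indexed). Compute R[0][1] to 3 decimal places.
End-effector y-axis (col 1 of R) = (-0.3000,-0.6660,0.6830)
R[0][1] = -0.3000

-0.300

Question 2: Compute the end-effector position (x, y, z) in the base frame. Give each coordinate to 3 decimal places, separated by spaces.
-4.154 -9.520 -2.231

after link 1: o_1 = (-0.7071, -0.7071, 0.0000)
after link 2: o_2 = (-2.1213, -2.1213, 1.0000)
after link 3: o_3 = (-4.6213, -4.6213, 4.5355)
after link 4: o_4 = (-1.3536, -6.3536, 0.6213)
after link 5: o_5 = (-3.3536, -8.3536, -2.2071)
after link 6: o_6 = (-4.1535, -9.5195, -2.2312)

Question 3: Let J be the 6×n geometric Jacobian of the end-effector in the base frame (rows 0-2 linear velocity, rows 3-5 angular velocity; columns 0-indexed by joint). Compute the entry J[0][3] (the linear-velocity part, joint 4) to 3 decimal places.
-0.080

axis z_3 = (-0.5000,-0.5000,-0.7071); lever o_n−o_3 = (0.4678,-4.8982,-6.7667)
cross product → J_v[:, 3] = (-0.0802,-3.7142,2.6830)
J_ω[:, 3] = z_3
entry J[0][3] = -0.0802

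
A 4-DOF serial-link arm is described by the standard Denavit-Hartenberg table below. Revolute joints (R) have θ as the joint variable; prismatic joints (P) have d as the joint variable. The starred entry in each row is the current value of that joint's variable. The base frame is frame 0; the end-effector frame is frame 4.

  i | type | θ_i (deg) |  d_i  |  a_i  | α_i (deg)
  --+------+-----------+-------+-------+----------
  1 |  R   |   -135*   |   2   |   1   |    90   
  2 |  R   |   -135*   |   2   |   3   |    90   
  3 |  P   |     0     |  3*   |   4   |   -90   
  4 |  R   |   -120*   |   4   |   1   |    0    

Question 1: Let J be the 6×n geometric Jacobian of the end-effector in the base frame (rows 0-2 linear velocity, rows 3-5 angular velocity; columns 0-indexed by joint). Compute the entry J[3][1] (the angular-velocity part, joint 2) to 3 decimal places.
-0.707

axis z_1 = (-0.7071,0.7071,0.0000); lever o_n−o_1 = (0.9404,9.4257,-1.8625)
cross product → J_v[:, 1] = (-1.3170,-1.3170,-7.3299)
J_ω[:, 1] = z_1
entry J[3][1] = -0.7071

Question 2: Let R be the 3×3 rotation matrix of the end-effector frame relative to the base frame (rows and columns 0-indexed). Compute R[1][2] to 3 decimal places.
End-effector z-axis (col 2 of R) = (-0.7071,0.7071,0.0000)
R[1][2] = 0.7071

0.707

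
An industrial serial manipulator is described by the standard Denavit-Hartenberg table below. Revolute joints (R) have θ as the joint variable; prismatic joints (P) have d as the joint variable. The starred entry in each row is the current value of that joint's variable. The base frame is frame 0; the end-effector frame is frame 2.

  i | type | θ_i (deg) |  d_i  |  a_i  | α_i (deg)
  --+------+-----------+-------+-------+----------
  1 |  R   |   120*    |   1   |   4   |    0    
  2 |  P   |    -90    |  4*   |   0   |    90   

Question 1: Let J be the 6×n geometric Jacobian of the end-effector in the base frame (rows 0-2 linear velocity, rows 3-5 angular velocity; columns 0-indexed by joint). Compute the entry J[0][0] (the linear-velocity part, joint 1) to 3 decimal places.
-3.464

axis z_0 = ẑ; lever o_n−o_0 = (-2.0000,3.4641,5.0000)
cross product → J_v[:, 0] = (-3.4641,-2.0000,0.0000)
J_ω[:, 0] = z_0
entry J[0][0] = -3.4641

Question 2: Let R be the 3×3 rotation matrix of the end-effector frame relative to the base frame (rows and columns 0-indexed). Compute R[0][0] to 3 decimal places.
0.866

End-effector x-axis (col 0 of R) = (0.8660,0.5000,0.0000)
R[0][0] = 0.8660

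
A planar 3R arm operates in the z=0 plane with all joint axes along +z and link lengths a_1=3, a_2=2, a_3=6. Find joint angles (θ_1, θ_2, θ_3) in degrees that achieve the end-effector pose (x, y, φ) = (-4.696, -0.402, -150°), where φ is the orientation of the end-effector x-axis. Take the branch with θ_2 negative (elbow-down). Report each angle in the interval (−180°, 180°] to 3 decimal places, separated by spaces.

119.997 -120.001 -149.995

wrist centre = target − a_3·(cos φ, sin φ) = (0.5002, 2.5980)
cos θ_2 = (6.9998−3²−2²)/(2·3·2) = -0.5000; θ_2 = -120.0013° (elbow-down)
β = atan2(2.5980,0.5002) = 79.1031°; ψ = atan2(-1.7320,2.0000) = -40.8936°
θ_1 = β − ψ = 119.9966°
θ_3 = φ − θ_1 − θ_2 = -149.9953° (wrapped to (-180°,180°])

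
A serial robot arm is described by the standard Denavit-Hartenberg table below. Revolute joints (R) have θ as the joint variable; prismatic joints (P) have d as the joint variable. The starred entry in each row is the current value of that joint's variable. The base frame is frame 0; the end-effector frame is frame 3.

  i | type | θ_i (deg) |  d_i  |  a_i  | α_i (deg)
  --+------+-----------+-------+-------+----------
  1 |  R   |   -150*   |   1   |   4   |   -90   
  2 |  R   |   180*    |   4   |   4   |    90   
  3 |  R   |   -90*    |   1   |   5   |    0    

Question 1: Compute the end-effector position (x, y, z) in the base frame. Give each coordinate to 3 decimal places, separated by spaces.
after link 1: o_1 = (-3.4641, -2.0000, 1.0000)
after link 2: o_2 = (2.0000, -3.4641, 1.0000)
after link 3: o_3 = (-0.5000, 0.8660, -0.0000)

-0.500 0.866 -0.000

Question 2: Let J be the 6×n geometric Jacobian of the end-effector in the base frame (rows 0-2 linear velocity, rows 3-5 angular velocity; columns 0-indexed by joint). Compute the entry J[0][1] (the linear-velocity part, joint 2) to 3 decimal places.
0.866

axis z_1 = (0.5000,-0.8660,0.0000); lever o_n−o_1 = (2.9641,2.8660,-1.0000)
cross product → J_v[:, 1] = (0.8660,0.5000,4.0000)
J_ω[:, 1] = z_1
entry J[0][1] = 0.8660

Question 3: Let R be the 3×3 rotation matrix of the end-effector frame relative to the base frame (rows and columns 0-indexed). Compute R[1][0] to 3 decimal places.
0.866

End-effector x-axis (col 0 of R) = (-0.5000,0.8660,-0.0000)
R[1][0] = 0.8660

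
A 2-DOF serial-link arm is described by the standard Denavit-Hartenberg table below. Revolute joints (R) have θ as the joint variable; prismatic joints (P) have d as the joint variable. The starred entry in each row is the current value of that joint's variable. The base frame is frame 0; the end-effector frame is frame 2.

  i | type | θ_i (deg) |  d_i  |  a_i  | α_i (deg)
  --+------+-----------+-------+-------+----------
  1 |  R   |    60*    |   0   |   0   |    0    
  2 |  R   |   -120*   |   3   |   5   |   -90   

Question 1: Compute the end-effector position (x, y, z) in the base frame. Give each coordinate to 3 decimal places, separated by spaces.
2.500 -4.330 3.000

after link 1: o_1 = (0.0000, 0.0000, 0.0000)
after link 2: o_2 = (2.5000, -4.3301, 3.0000)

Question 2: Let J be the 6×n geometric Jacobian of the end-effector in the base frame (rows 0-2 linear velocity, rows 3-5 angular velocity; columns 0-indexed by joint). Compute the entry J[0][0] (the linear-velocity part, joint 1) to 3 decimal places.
axis z_0 = ẑ; lever o_n−o_0 = (2.5000,-4.3301,3.0000)
cross product → J_v[:, 0] = (4.3301,2.5000,-0.0000)
J_ω[:, 0] = z_0
entry J[0][0] = 4.3301

4.330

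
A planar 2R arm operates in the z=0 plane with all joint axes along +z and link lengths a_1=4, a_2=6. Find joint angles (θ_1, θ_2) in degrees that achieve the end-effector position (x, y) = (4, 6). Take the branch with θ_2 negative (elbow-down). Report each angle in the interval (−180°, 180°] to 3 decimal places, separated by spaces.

112.620 -90.000

cos θ_2 = (52.0000−4²−6²)/(2·4·6) = 0.0000; θ_2 = -90.0000° (elbow-down)
β = atan2(6.0000,4.0000) = 56.3099°; ψ = atan2(-6.0000,4.0000) = -56.3099°
θ_1 = β − ψ = 112.6199°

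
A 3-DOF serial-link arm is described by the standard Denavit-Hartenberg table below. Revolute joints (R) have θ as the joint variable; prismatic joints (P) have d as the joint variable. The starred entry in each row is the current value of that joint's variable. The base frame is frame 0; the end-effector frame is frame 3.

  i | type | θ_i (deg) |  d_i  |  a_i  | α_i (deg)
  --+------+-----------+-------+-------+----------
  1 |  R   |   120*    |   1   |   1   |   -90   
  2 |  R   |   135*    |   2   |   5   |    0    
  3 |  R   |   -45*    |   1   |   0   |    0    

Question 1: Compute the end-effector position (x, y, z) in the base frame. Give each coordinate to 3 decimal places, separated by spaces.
-1.330 -3.696 -2.536

after link 1: o_1 = (-0.5000, 0.8660, 1.0000)
after link 2: o_2 = (-0.4643, -3.1958, -2.5355)
after link 3: o_3 = (-1.3303, -3.6958, -2.5355)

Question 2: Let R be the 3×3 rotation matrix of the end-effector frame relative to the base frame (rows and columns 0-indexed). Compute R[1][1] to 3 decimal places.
End-effector y-axis (col 1 of R) = (0.5000,-0.8660,0.0000)
R[1][1] = -0.8660

-0.866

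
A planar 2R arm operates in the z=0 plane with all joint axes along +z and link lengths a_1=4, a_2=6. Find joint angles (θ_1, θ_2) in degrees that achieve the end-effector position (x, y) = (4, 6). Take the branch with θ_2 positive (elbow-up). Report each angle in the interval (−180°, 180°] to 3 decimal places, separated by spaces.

0.000 90.000

cos θ_2 = (52.0000−4²−6²)/(2·4·6) = 0.0000; θ_2 = 90.0000° (elbow-up)
β = atan2(6.0000,4.0000) = 56.3099°; ψ = atan2(6.0000,4.0000) = 56.3099°
θ_1 = β − ψ = 0.0000°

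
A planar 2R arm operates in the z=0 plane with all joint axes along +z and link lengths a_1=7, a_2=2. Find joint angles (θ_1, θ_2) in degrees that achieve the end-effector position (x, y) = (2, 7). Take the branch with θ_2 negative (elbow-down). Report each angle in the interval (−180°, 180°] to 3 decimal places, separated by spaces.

90.000 -90.000

cos θ_2 = (53.0000−7²−2²)/(2·7·2) = 0.0000; θ_2 = -90.0000° (elbow-down)
β = atan2(7.0000,2.0000) = 74.0546°; ψ = atan2(-2.0000,7.0000) = -15.9454°
θ_1 = β − ψ = 90.0000°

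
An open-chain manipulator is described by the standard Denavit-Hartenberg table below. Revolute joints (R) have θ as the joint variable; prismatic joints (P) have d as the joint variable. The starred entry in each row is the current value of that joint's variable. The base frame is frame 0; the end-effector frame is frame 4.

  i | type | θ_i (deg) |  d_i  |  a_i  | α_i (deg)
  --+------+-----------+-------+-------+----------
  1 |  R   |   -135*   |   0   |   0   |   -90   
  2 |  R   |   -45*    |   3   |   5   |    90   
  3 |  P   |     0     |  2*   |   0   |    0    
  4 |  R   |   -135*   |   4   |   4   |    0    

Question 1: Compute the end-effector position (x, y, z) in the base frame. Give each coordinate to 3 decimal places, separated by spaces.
2.036 1.793 5.778

after link 1: o_1 = (0.0000, 0.0000, 0.0000)
after link 2: o_2 = (-0.3787, -4.6213, 3.5355)
after link 3: o_3 = (0.6213, -3.6213, 4.9497)
after link 4: o_4 = (2.0355, 1.7929, 5.7782)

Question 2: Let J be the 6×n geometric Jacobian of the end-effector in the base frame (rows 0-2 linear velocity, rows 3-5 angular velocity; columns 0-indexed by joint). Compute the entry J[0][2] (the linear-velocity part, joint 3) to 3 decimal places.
0.500

prismatic axis z_2 = (0.5000,0.5000,0.7071)
J_v[:, 2] = z_2; J_ω[:, 2] = (0,0,0)
entry J[0][2] = 0.5000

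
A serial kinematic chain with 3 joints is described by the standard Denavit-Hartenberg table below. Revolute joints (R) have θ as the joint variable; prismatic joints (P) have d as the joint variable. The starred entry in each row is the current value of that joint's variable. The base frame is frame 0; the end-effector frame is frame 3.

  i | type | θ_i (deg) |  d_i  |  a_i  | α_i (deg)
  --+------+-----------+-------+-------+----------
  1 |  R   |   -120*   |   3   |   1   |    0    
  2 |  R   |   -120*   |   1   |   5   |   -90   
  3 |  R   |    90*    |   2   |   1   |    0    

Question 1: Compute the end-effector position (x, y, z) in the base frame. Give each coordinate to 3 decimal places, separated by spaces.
after link 1: o_1 = (-0.5000, -0.8660, 3.0000)
after link 2: o_2 = (-3.0000, 3.4641, 4.0000)
after link 3: o_3 = (-4.7321, 2.4641, 3.0000)

-4.732 2.464 3.000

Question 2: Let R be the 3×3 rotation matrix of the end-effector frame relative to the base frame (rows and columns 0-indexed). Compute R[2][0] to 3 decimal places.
End-effector x-axis (col 0 of R) = (-0.0000,0.0000,-1.0000)
R[2][0] = -1.0000

-1.000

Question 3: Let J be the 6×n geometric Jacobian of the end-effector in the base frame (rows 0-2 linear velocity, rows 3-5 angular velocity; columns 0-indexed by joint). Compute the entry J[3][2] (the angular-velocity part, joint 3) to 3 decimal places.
-0.866

axis z_2 = (-0.8660,-0.5000,0.0000); lever o_n−o_2 = (-1.7321,-1.0000,-1.0000)
cross product → J_v[:, 2] = (0.5000,-0.8660,-0.0000)
J_ω[:, 2] = z_2
entry J[3][2] = -0.8660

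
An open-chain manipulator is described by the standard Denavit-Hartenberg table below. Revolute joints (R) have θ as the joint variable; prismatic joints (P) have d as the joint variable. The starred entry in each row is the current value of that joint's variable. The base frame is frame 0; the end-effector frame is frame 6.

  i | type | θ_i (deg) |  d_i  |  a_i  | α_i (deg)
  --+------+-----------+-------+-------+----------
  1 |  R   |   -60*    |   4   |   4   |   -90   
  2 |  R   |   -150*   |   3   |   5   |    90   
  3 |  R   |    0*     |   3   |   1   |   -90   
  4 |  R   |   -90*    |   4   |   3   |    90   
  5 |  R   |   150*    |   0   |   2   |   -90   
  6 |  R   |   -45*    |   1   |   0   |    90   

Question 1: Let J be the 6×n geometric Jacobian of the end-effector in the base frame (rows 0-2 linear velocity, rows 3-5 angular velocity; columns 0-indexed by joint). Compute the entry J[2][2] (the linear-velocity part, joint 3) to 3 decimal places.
axis z_2 = (-0.2500,0.4330,-0.8660); lever o_n−o_2 = (2.2051,4.4486,-2.7631)
cross product → J_v[:, 2] = (2.6561,-2.6005,-2.0670)
J_ω[:, 2] = z_2
entry J[2][2] = -2.0670

-2.067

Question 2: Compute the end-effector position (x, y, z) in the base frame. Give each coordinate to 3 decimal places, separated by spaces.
4.638 6.234 3.737

after link 1: o_1 = (2.0000, -3.4641, 4.0000)
after link 2: o_2 = (2.4330, 1.7859, 6.5000)
after link 3: o_3 = (1.2500, 3.8349, 4.4019)
after link 4: o_4 = (3.9641, 7.1340, 1.8038)
after link 5: o_5 = (5.2631, 6.8840, 3.3038)
after link 6: o_6 = (4.6381, 6.2345, 3.7369)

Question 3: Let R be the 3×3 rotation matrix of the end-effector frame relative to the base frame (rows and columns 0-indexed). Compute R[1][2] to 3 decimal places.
End-effector z-axis (col 2 of R) = (-0.1531,-0.4419,-0.8839)
R[1][2] = -0.4419

-0.442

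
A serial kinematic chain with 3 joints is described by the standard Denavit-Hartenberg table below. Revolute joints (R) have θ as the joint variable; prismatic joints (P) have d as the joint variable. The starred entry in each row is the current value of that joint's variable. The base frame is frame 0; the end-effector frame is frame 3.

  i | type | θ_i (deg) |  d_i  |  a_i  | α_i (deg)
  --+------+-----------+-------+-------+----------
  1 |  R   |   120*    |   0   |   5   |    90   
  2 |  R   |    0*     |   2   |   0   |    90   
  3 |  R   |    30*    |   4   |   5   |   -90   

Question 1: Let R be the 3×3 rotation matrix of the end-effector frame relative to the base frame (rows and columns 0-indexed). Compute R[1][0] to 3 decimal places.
1.000

End-effector x-axis (col 0 of R) = (0.0000,1.0000,0.0000)
R[1][0] = 1.0000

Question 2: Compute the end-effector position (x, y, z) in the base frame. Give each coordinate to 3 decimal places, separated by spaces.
after link 1: o_1 = (-2.5000, 4.3301, 0.0000)
after link 2: o_2 = (-0.7679, 5.3301, 0.0000)
after link 3: o_3 = (-0.7679, 10.3301, -4.0000)

-0.768 10.330 -4.000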